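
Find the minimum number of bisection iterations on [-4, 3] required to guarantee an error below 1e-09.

We need (b-a)/2^n ≤ 1e-09
(3 - (-4))/2^n ≤ 1e-09
7/2^n ≤ 1e-09
2^n ≥ 7000000000
n ≥ log₂(7000000000) = 32.70
n ≥ 33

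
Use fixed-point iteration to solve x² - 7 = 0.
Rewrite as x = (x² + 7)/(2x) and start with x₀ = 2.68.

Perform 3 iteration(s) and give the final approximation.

Equation: x² - 7 = 0
Fixed-point form: x = (x² + 7)/(2x)
x₀ = 2.68

x_1 = g(2.680000) = 2.645970
x_2 = g(2.645970) = 2.645751
x_3 = g(2.645751) = 2.645751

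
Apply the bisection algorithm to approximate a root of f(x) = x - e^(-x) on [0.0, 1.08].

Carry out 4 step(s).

f(x) = x - e^(-x)
Initial interval: [0.0, 1.08]

Iteration 1:
  c_1 = (0.000000 + 1.080000)/2 = 0.540000
  f(c_1) = f(0.540000) = -0.042748
  f(a) × f(c) ≥ 0, new interval: [0.540000, 1.080000]
Iteration 2:
  c_2 = (0.540000 + 1.080000)/2 = 0.810000
  f(c_2) = f(0.810000) = 0.365142
  f(a) × f(c) < 0, new interval: [0.540000, 0.810000]
Iteration 3:
  c_3 = (0.540000 + 0.810000)/2 = 0.675000
  f(c_3) = f(0.675000) = 0.165844
  f(a) × f(c) < 0, new interval: [0.540000, 0.675000]
Iteration 4:
  c_4 = (0.540000 + 0.675000)/2 = 0.607500
  f(c_4) = f(0.607500) = 0.062789
  f(a) × f(c) < 0, new interval: [0.540000, 0.607500]

After 4 iteration(s), the approximation is c_4 = 0.607500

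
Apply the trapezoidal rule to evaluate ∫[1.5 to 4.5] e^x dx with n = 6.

f(x) = e^x
a = 1.5, b = 4.5, n = 6
h = (b - a)/n = 0.500000

Trapezoidal rule: (h/2)[f(x₀) + 2f(x₁) + 2f(x₂) + ... + f(xₙ)]

x_0 = 1.5000, f(x_0) = 4.481689, coefficient = 1
x_1 = 2.0000, f(x_1) = 7.389056, coefficient = 2
x_2 = 2.5000, f(x_2) = 12.182494, coefficient = 2
x_3 = 3.0000, f(x_3) = 20.085537, coefficient = 2
x_4 = 3.5000, f(x_4) = 33.115452, coefficient = 2
x_5 = 4.0000, f(x_5) = 54.598150, coefficient = 2
x_6 = 4.5000, f(x_6) = 90.017131, coefficient = 1

I ≈ (0.500000/2) × 349.240198 = 87.310050
Exact value: 85.535442
Error: 1.774607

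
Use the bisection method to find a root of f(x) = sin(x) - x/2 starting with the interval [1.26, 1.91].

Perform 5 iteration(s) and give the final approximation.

f(x) = sin(x) - x/2
Initial interval: [1.26, 1.91]

Iteration 1:
  c_1 = (1.260000 + 1.910000)/2 = 1.585000
  f(c_1) = f(1.585000) = 0.207399
  f(a) × f(c) ≥ 0, new interval: [1.585000, 1.910000]
Iteration 2:
  c_2 = (1.585000 + 1.910000)/2 = 1.747500
  f(c_2) = f(1.747500) = 0.110678
  f(a) × f(c) ≥ 0, new interval: [1.747500, 1.910000]
Iteration 3:
  c_3 = (1.747500 + 1.910000)/2 = 1.828750
  f(c_3) = f(1.828750) = 0.052539
  f(a) × f(c) ≥ 0, new interval: [1.828750, 1.910000]
Iteration 4:
  c_4 = (1.828750 + 1.910000)/2 = 1.869375
  f(c_4) = f(1.869375) = 0.021068
  f(a) × f(c) ≥ 0, new interval: [1.869375, 1.910000]
Iteration 5:
  c_5 = (1.869375 + 1.910000)/2 = 1.889687
  f(c_5) = f(1.889687) = 0.004740
  f(a) × f(c) ≥ 0, new interval: [1.889687, 1.910000]

After 5 iteration(s), the approximation is c_5 = 1.889687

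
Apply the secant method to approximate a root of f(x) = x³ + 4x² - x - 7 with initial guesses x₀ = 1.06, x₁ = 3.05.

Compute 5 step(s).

f(x) = x³ + 4x² - x - 7
x₀ = 1.06, x₁ = 3.05

Secant formula: x_{n+1} = x_n - f(x_n)(x_n - x_{n-1})/(f(x_n) - f(x_{n-1}))

Iteration 1:
  f(1.060000) = -2.374584
  f(3.050000) = 55.532625
  x_2 = 3.050000 - 55.532625×(3.050000 - 1.060000)/(55.532625 - (-2.374584))
       = 1.141603
Iteration 2:
  f(3.050000) = 55.532625
  f(1.141603) = -1.440767
  x_3 = 1.141603 - (-1.440767)×(1.141603 - 3.050000)/(-1.440767 - 55.532625)
       = 1.189864
Iteration 3:
  f(1.141603) = -1.440767
  f(1.189864) = -0.842182
  x_4 = 1.189864 - (-0.842182)×(1.189864 - 1.141603)/(-0.842182 - (-1.440767))
       = 1.257764
Iteration 4:
  f(1.189864) = -0.842182
  f(1.257764) = 0.059859
  x_5 = 1.257764 - 0.059859×(1.257764 - 1.189864)/(0.059859 - (-0.842182))
       = 1.253258
Iteration 5:
  f(1.257764) = 0.059859
  f(1.253258) = -0.002200
  x_6 = 1.253258 - (-0.002200)×(1.253258 - 1.257764)/(-0.002200 - 0.059859)
       = 1.253418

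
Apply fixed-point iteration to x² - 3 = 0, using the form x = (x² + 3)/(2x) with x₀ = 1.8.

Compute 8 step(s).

Equation: x² - 3 = 0
Fixed-point form: x = (x² + 3)/(2x)
x₀ = 1.8

x_1 = g(1.800000) = 1.733333
x_2 = g(1.733333) = 1.732051
x_3 = g(1.732051) = 1.732051
x_4 = g(1.732051) = 1.732051
x_5 = g(1.732051) = 1.732051
x_6 = g(1.732051) = 1.732051
x_7 = g(1.732051) = 1.732051
x_8 = g(1.732051) = 1.732051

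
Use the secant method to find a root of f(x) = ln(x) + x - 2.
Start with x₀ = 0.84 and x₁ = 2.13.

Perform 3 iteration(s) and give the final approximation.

f(x) = ln(x) + x - 2
x₀ = 0.84, x₁ = 2.13

Secant formula: x_{n+1} = x_n - f(x_n)(x_n - x_{n-1})/(f(x_n) - f(x_{n-1}))

Iteration 1:
  f(0.840000) = -1.334353
  f(2.130000) = 0.886122
  x_2 = 2.130000 - 0.886122×(2.130000 - 0.840000)/(0.886122 - (-1.334353))
       = 1.615202
Iteration 2:
  f(2.130000) = 0.886122
  f(1.615202) = 0.094661
  x_3 = 1.615202 - 0.094661×(1.615202 - 2.130000)/(0.094661 - 0.886122)
       = 1.553630
Iteration 3:
  f(1.615202) = 0.094661
  f(1.553630) = -0.005776
  x_4 = 1.553630 - (-0.005776)×(1.553630 - 1.615202)/(-0.005776 - 0.094661)
       = 1.557171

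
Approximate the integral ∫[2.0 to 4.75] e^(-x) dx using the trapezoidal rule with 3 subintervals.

f(x) = e^(-x)
a = 2.0, b = 4.75, n = 3
h = (b - a)/n = 0.916667

Trapezoidal rule: (h/2)[f(x₀) + 2f(x₁) + 2f(x₂) + ... + f(xₙ)]

x_0 = 2.0000, f(x_0) = 0.135335, coefficient = 1
x_1 = 2.9167, f(x_1) = 0.054114, coefficient = 2
x_2 = 3.8333, f(x_2) = 0.021637, coefficient = 2
x_3 = 4.7500, f(x_3) = 0.008652, coefficient = 1

I ≈ (0.916667/2) × 0.295489 = 0.135433
Exact value: 0.126684
Error: 0.008749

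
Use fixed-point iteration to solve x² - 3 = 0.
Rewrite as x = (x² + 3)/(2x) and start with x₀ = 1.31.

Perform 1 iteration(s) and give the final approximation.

Equation: x² - 3 = 0
Fixed-point form: x = (x² + 3)/(2x)
x₀ = 1.31

x_1 = g(1.310000) = 1.800038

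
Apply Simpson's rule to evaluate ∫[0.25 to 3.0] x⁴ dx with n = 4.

f(x) = x⁴
a = 0.25, b = 3.0, n = 4
h = (b - a)/n = 0.687500

Simpson's rule: (h/3)[f(x₀) + 4f(x₁) + 2f(x₂) + ... + f(xₙ)]

x_0 = 0.2500, f(x_0) = 0.003906, coefficient = 1
x_1 = 0.9375, f(x_1) = 0.772476, coefficient = 4
x_2 = 1.6250, f(x_2) = 6.972900, coefficient = 2
x_3 = 2.3125, f(x_3) = 28.597427, coefficient = 4
x_4 = 3.0000, f(x_4) = 81.000000, coefficient = 1

I ≈ (0.687500/3) × 212.429321 = 48.681719
Exact value: 48.599805
Error: 0.081915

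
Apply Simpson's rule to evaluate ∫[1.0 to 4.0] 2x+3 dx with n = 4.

f(x) = 2x+3
a = 1.0, b = 4.0, n = 4
h = (b - a)/n = 0.750000

Simpson's rule: (h/3)[f(x₀) + 4f(x₁) + 2f(x₂) + ... + f(xₙ)]

x_0 = 1.0000, f(x_0) = 5.000000, coefficient = 1
x_1 = 1.7500, f(x_1) = 6.500000, coefficient = 4
x_2 = 2.5000, f(x_2) = 8.000000, coefficient = 2
x_3 = 3.2500, f(x_3) = 9.500000, coefficient = 4
x_4 = 4.0000, f(x_4) = 11.000000, coefficient = 1

I ≈ (0.750000/3) × 96.000000 = 24.000000
Exact value: 24.000000
Error: 0.000000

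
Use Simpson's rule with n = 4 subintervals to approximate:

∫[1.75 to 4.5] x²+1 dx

f(x) = x²+1
a = 1.75, b = 4.5, n = 4
h = (b - a)/n = 0.687500

Simpson's rule: (h/3)[f(x₀) + 4f(x₁) + 2f(x₂) + ... + f(xₙ)]

x_0 = 1.7500, f(x_0) = 4.062500, coefficient = 1
x_1 = 2.4375, f(x_1) = 6.941406, coefficient = 4
x_2 = 3.1250, f(x_2) = 10.765625, coefficient = 2
x_3 = 3.8125, f(x_3) = 15.535156, coefficient = 4
x_4 = 4.5000, f(x_4) = 21.250000, coefficient = 1

I ≈ (0.687500/3) × 136.750000 = 31.338542
Exact value: 31.338542
Error: 0.000000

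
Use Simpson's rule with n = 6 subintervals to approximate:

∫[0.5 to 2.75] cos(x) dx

f(x) = cos(x)
a = 0.5, b = 2.75, n = 6
h = (b - a)/n = 0.375000

Simpson's rule: (h/3)[f(x₀) + 4f(x₁) + 2f(x₂) + ... + f(xₙ)]

x_0 = 0.5000, f(x_0) = 0.877583, coefficient = 1
x_1 = 0.8750, f(x_1) = 0.640997, coefficient = 4
x_2 = 1.2500, f(x_2) = 0.315322, coefficient = 2
x_3 = 1.6250, f(x_3) = -0.054177, coefficient = 4
x_4 = 2.0000, f(x_4) = -0.416147, coefficient = 2
x_5 = 2.3750, f(x_5) = -0.720278, coefficient = 4
x_6 = 2.7500, f(x_6) = -0.924302, coefficient = 1

I ≈ (0.375000/3) × -0.782204 = -0.097775
Exact value: -0.097765
Error: 0.000011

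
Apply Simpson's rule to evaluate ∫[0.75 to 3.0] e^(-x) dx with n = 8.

f(x) = e^(-x)
a = 0.75, b = 3.0, n = 8
h = (b - a)/n = 0.281250

Simpson's rule: (h/3)[f(x₀) + 4f(x₁) + 2f(x₂) + ... + f(xₙ)]

x_0 = 0.7500, f(x_0) = 0.472367, coefficient = 1
x_1 = 1.0312, f(x_1) = 0.356561, coefficient = 4
x_2 = 1.3125, f(x_2) = 0.269146, coefficient = 2
x_3 = 1.5938, f(x_3) = 0.203162, coefficient = 4
x_4 = 1.8750, f(x_4) = 0.153355, coefficient = 2
x_5 = 2.1562, f(x_5) = 0.115758, coefficient = 4
x_6 = 2.4375, f(x_6) = 0.087379, coefficient = 2
x_7 = 2.7188, f(x_7) = 0.065957, coefficient = 4
x_8 = 3.0000, f(x_8) = 0.049787, coefficient = 1

I ≈ (0.281250/3) × 4.507670 = 0.422594
Exact value: 0.422579
Error: 0.000015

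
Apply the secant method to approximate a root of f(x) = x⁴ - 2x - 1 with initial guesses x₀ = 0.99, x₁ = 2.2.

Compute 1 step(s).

f(x) = x⁴ - 2x - 1
x₀ = 0.99, x₁ = 2.2

Secant formula: x_{n+1} = x_n - f(x_n)(x_n - x_{n-1})/(f(x_n) - f(x_{n-1}))

Iteration 1:
  f(0.990000) = -2.019404
  f(2.200000) = 18.025600
  x_2 = 2.200000 - 18.025600×(2.200000 - 0.990000)/(18.025600 - (-2.019404))
       = 1.111900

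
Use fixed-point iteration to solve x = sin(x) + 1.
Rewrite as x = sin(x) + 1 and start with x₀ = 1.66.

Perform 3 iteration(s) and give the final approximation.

Equation: x = sin(x) + 1
Fixed-point form: x = sin(x) + 1
x₀ = 1.66

x_1 = g(1.660000) = 1.996024
x_2 = g(1.996024) = 1.910945
x_3 = g(1.910945) = 1.942705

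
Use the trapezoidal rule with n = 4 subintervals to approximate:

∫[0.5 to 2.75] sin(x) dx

f(x) = sin(x)
a = 0.5, b = 2.75, n = 4
h = (b - a)/n = 0.562500

Trapezoidal rule: (h/2)[f(x₀) + 2f(x₁) + 2f(x₂) + ... + f(xₙ)]

x_0 = 0.5000, f(x_0) = 0.479426, coefficient = 1
x_1 = 1.0625, f(x_1) = 0.873575, coefficient = 2
x_2 = 1.6250, f(x_2) = 0.998531, coefficient = 2
x_3 = 2.1875, f(x_3) = 0.815789, coefficient = 2
x_4 = 2.7500, f(x_4) = 0.381661, coefficient = 1

I ≈ (0.562500/2) × 6.236878 = 1.754122
Exact value: 1.801885
Error: 0.047763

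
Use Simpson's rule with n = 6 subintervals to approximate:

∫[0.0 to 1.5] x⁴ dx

f(x) = x⁴
a = 0.0, b = 1.5, n = 6
h = (b - a)/n = 0.250000

Simpson's rule: (h/3)[f(x₀) + 4f(x₁) + 2f(x₂) + ... + f(xₙ)]

x_0 = 0.0000, f(x_0) = 0.000000, coefficient = 1
x_1 = 0.2500, f(x_1) = 0.003906, coefficient = 4
x_2 = 0.5000, f(x_2) = 0.062500, coefficient = 2
x_3 = 0.7500, f(x_3) = 0.316406, coefficient = 4
x_4 = 1.0000, f(x_4) = 1.000000, coefficient = 2
x_5 = 1.2500, f(x_5) = 2.441406, coefficient = 4
x_6 = 1.5000, f(x_6) = 5.062500, coefficient = 1

I ≈ (0.250000/3) × 18.234375 = 1.519531
Exact value: 1.518750
Error: 0.000781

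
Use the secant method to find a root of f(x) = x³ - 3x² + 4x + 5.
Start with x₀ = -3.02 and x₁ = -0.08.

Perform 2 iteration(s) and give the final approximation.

f(x) = x³ - 3x² + 4x + 5
x₀ = -3.02, x₁ = -0.08

Secant formula: x_{n+1} = x_n - f(x_n)(x_n - x_{n-1})/(f(x_n) - f(x_{n-1}))

Iteration 1:
  f(-3.020000) = -61.984808
  f(-0.080000) = 4.660288
  x_2 = -0.080000 - 4.660288×(-0.080000 - (-3.020000))/(4.660288 - (-61.984808))
       = -0.285585
Iteration 2:
  f(-0.080000) = 4.660288
  f(-0.285585) = 3.589690
  x_3 = -0.285585 - 3.589690×(-0.285585 - (-0.080000))/(3.589690 - 4.660288)
       = -0.974908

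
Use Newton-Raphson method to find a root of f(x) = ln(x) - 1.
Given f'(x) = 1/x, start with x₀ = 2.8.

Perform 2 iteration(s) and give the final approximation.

f(x) = ln(x) - 1
f'(x) = 1/x
x₀ = 2.8

Newton-Raphson formula: x_{n+1} = x_n - f(x_n)/f'(x_n)

Iteration 1:
  f(2.800000) = 0.029619
  f'(2.800000) = 0.357143
  x_1 = 2.800000 - 0.029619/0.357143 = 2.717066
Iteration 2:
  f(2.717066) = -0.000448
  f'(2.717066) = 0.368044
  x_2 = 2.717066 - (-0.000448)/0.368044 = 2.718282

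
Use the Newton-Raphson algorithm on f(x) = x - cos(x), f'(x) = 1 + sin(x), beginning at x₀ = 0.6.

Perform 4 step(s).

f(x) = x - cos(x)
f'(x) = 1 + sin(x)
x₀ = 0.6

Newton-Raphson formula: x_{n+1} = x_n - f(x_n)/f'(x_n)

Iteration 1:
  f(0.600000) = -0.225336
  f'(0.600000) = 1.564642
  x_1 = 0.600000 - (-0.225336)/1.564642 = 0.744017
Iteration 2:
  f(0.744017) = 0.008264
  f'(0.744017) = 1.677249
  x_2 = 0.744017 - 0.008264/1.677249 = 0.739090
Iteration 3:
  f(0.739090) = 0.000009
  f'(0.739090) = 1.673616
  x_3 = 0.739090 - 0.000009/1.673616 = 0.739085
Iteration 4:
  f(0.739085) = 0.000000
  f'(0.739085) = 1.673612
  x_4 = 0.739085 - 0.000000/1.673612 = 0.739085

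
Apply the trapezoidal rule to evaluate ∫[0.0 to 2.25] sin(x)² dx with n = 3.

f(x) = sin(x)²
a = 0.0, b = 2.25, n = 3
h = (b - a)/n = 0.750000

Trapezoidal rule: (h/2)[f(x₀) + 2f(x₁) + 2f(x₂) + ... + f(xₙ)]

x_0 = 0.0000, f(x_0) = 0.000000, coefficient = 1
x_1 = 0.7500, f(x_1) = 0.464631, coefficient = 2
x_2 = 1.5000, f(x_2) = 0.994996, coefficient = 2
x_3 = 2.2500, f(x_3) = 0.605398, coefficient = 1

I ≈ (0.750000/2) × 3.524653 = 1.321745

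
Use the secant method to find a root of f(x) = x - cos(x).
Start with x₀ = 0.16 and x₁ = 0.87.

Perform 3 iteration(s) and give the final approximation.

f(x) = x - cos(x)
x₀ = 0.16, x₁ = 0.87

Secant formula: x_{n+1} = x_n - f(x_n)(x_n - x_{n-1})/(f(x_n) - f(x_{n-1}))

Iteration 1:
  f(0.160000) = -0.827227
  f(0.870000) = 0.225173
  x_2 = 0.870000 - 0.225173×(0.870000 - 0.160000)/(0.225173 - (-0.827227))
       = 0.718087
Iteration 2:
  f(0.870000) = 0.225173
  f(0.718087) = -0.034978
  x_3 = 0.718087 - (-0.034978)×(0.718087 - 0.870000)/(-0.034978 - 0.225173)
       = 0.738512
Iteration 3:
  f(0.718087) = -0.034978
  f(0.738512) = -0.000958
  x_4 = 0.738512 - (-0.000958)×(0.738512 - 0.718087)/(-0.000958 - (-0.034978))
       = 0.739088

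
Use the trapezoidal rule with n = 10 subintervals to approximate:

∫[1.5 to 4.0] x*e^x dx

f(x) = x*e^x
a = 1.5, b = 4.0, n = 10
h = (b - a)/n = 0.250000

Trapezoidal rule: (h/2)[f(x₀) + 2f(x₁) + 2f(x₂) + ... + f(xₙ)]

x_0 = 1.5000, f(x_0) = 6.722534, coefficient = 1
x_1 = 1.7500, f(x_1) = 10.070555, coefficient = 2
x_2 = 2.0000, f(x_2) = 14.778112, coefficient = 2
x_3 = 2.2500, f(x_3) = 21.347406, coefficient = 2
x_4 = 2.5000, f(x_4) = 30.456235, coefficient = 2
x_5 = 2.7500, f(x_5) = 43.017238, coefficient = 2
x_6 = 3.0000, f(x_6) = 60.256611, coefficient = 2
x_7 = 3.2500, f(x_7) = 83.818605, coefficient = 2
x_8 = 3.5000, f(x_8) = 115.904082, coefficient = 2
x_9 = 3.7500, f(x_9) = 159.454058, coefficient = 2
x_10 = 4.0000, f(x_10) = 218.392600, coefficient = 1

I ≈ (0.250000/2) × 1303.320934 = 162.915117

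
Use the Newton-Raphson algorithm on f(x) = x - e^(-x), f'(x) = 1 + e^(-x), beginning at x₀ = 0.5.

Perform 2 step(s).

f(x) = x - e^(-x)
f'(x) = 1 + e^(-x)
x₀ = 0.5

Newton-Raphson formula: x_{n+1} = x_n - f(x_n)/f'(x_n)

Iteration 1:
  f(0.500000) = -0.106531
  f'(0.500000) = 1.606531
  x_1 = 0.500000 - (-0.106531)/1.606531 = 0.566311
Iteration 2:
  f(0.566311) = -0.001305
  f'(0.566311) = 1.567616
  x_2 = 0.566311 - (-0.001305)/1.567616 = 0.567143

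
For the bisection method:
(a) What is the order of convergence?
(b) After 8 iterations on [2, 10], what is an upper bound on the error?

(a) Bisection has linear (order 1) convergence; the error is halved each step.

(b) Error bound = (b-a)/2^n = (10 - 2)/2^{8}
    = 8/2^{8}

(a) 1 (linear); (b) error ≤ 3.12e-02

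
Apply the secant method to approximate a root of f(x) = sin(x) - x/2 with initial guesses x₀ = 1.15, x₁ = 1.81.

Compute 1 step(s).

f(x) = sin(x) - x/2
x₀ = 1.15, x₁ = 1.81

Secant formula: x_{n+1} = x_n - f(x_n)(x_n - x_{n-1})/(f(x_n) - f(x_{n-1}))

Iteration 1:
  f(1.150000) = 0.337764
  f(1.810000) = 0.066527
  x_2 = 1.810000 - 0.066527×(1.810000 - 1.150000)/(0.066527 - 0.337764)
       = 1.971880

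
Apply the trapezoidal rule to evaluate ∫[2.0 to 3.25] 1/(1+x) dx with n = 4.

f(x) = 1/(1+x)
a = 2.0, b = 3.25, n = 4
h = (b - a)/n = 0.312500

Trapezoidal rule: (h/2)[f(x₀) + 2f(x₁) + 2f(x₂) + ... + f(xₙ)]

x_0 = 2.0000, f(x_0) = 0.333333, coefficient = 1
x_1 = 2.3125, f(x_1) = 0.301887, coefficient = 2
x_2 = 2.6250, f(x_2) = 0.275862, coefficient = 2
x_3 = 2.9375, f(x_3) = 0.253968, coefficient = 2
x_4 = 3.2500, f(x_4) = 0.235294, coefficient = 1

I ≈ (0.312500/2) × 2.232062 = 0.348760
Exact value: 0.348307
Error: 0.000453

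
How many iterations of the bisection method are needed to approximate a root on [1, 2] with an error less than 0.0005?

We need (b-a)/2^n ≤ 0.0005
(2 - 1)/2^n ≤ 0.0005
1/2^n ≤ 0.0005
2^n ≥ 2000
n ≥ log₂(2000) = 10.97
n ≥ 11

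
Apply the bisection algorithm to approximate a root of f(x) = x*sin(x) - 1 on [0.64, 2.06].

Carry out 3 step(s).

f(x) = x*sin(x) - 1
Initial interval: [0.64, 2.06]

Iteration 1:
  c_1 = (0.640000 + 2.060000)/2 = 1.350000
  f(c_1) = f(1.350000) = 0.317227
  f(a) × f(c) < 0, new interval: [0.640000, 1.350000]
Iteration 2:
  c_2 = (0.640000 + 1.350000)/2 = 0.995000
  f(c_2) = f(0.995000) = -0.165435
  f(a) × f(c) ≥ 0, new interval: [0.995000, 1.350000]
Iteration 3:
  c_3 = (0.995000 + 1.350000)/2 = 1.172500
  f(c_3) = f(1.172500) = 0.080720
  f(a) × f(c) < 0, new interval: [0.995000, 1.172500]

After 3 iteration(s), the approximation is c_3 = 1.172500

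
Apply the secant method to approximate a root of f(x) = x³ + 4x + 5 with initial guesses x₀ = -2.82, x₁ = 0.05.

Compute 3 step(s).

f(x) = x³ + 4x + 5
x₀ = -2.82, x₁ = 0.05

Secant formula: x_{n+1} = x_n - f(x_n)(x_n - x_{n-1})/(f(x_n) - f(x_{n-1}))

Iteration 1:
  f(-2.820000) = -28.705768
  f(0.050000) = 5.200125
  x_2 = 0.050000 - 5.200125×(0.050000 - (-2.820000))/(5.200125 - (-28.705768))
       = -0.390170
Iteration 2:
  f(0.050000) = 5.200125
  f(-0.390170) = 3.379923
  x_3 = -0.390170 - 3.379923×(-0.390170 - 0.050000)/(3.379923 - 5.200125)
       = -1.207519
Iteration 3:
  f(-0.390170) = 3.379923
  f(-1.207519) = -1.590766
  x_4 = -1.207519 - (-1.590766)×(-1.207519 - (-0.390170))/(-1.590766 - 3.379923)
       = -0.945944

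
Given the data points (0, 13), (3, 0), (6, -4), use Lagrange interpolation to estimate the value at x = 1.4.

Lagrange interpolation formula:
P(x) = Σ yᵢ × Lᵢ(x)
where Lᵢ(x) = Π_{j≠i} (x - xⱼ)/(xᵢ - xⱼ)

L_0(1.4) = (1.4 - 3)/(0 - 3) × (1.4 - 6)/(0 - 6) = 0.408889
L_1(1.4) = (1.4 - 0)/(3 - 0) × (1.4 - 6)/(3 - 6) = 0.715556
L_2(1.4) = (1.4 - 0)/(6 - 0) × (1.4 - 3)/(6 - 3) = -0.124444

P(1.4) = 13×L_0(1.4) + 0×L_1(1.4) + (-4)×L_2(1.4)
P(1.4) = 5.813333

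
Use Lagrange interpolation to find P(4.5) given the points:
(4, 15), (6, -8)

Lagrange interpolation formula:
P(x) = Σ yᵢ × Lᵢ(x)
where Lᵢ(x) = Π_{j≠i} (x - xⱼ)/(xᵢ - xⱼ)

L_0(4.5) = (4.5 - 6)/(4 - 6) = 0.750000
L_1(4.5) = (4.5 - 4)/(6 - 4) = 0.250000

P(4.5) = 15×L_0(4.5) + (-8)×L_1(4.5)
P(4.5) = 9.250000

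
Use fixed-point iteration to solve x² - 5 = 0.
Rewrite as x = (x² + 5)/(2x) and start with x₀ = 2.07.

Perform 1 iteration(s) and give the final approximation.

Equation: x² - 5 = 0
Fixed-point form: x = (x² + 5)/(2x)
x₀ = 2.07

x_1 = g(2.070000) = 2.242729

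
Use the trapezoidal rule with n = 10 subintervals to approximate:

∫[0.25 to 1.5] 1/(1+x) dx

f(x) = 1/(1+x)
a = 0.25, b = 1.5, n = 10
h = (b - a)/n = 0.125000

Trapezoidal rule: (h/2)[f(x₀) + 2f(x₁) + 2f(x₂) + ... + f(xₙ)]

x_0 = 0.2500, f(x_0) = 0.800000, coefficient = 1
x_1 = 0.3750, f(x_1) = 0.727273, coefficient = 2
x_2 = 0.5000, f(x_2) = 0.666667, coefficient = 2
x_3 = 0.6250, f(x_3) = 0.615385, coefficient = 2
x_4 = 0.7500, f(x_4) = 0.571429, coefficient = 2
x_5 = 0.8750, f(x_5) = 0.533333, coefficient = 2
x_6 = 1.0000, f(x_6) = 0.500000, coefficient = 2
x_7 = 1.1250, f(x_7) = 0.470588, coefficient = 2
x_8 = 1.2500, f(x_8) = 0.444444, coefficient = 2
x_9 = 1.3750, f(x_9) = 0.421053, coefficient = 2
x_10 = 1.5000, f(x_10) = 0.400000, coefficient = 1

I ≈ (0.125000/2) × 11.100342 = 0.693771
Exact value: 0.693147
Error: 0.000624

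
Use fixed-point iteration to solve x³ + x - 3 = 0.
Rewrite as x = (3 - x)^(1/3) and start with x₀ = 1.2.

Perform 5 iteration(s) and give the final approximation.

Equation: x³ + x - 3 = 0
Fixed-point form: x = (3 - x)^(1/3)
x₀ = 1.2

x_1 = g(1.200000) = 1.216440
x_2 = g(1.216440) = 1.212726
x_3 = g(1.212726) = 1.213567
x_4 = g(1.213567) = 1.213377
x_5 = g(1.213377) = 1.213420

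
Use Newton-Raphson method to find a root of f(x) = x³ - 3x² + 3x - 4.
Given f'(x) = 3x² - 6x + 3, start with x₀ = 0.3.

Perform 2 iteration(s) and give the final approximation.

f(x) = x³ - 3x² + 3x - 4
f'(x) = 3x² - 6x + 3
x₀ = 0.3

Newton-Raphson formula: x_{n+1} = x_n - f(x_n)/f'(x_n)

Iteration 1:
  f(0.300000) = -3.343000
  f'(0.300000) = 1.470000
  x_1 = 0.300000 - (-3.343000)/1.470000 = 2.574150
Iteration 2:
  f(2.574150) = 0.900660
  f'(2.574150) = 7.433841
  x_2 = 2.574150 - 0.900660/7.433841 = 2.452993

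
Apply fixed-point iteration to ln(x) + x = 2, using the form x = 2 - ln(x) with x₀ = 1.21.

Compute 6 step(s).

Equation: ln(x) + x = 2
Fixed-point form: x = 2 - ln(x)
x₀ = 1.21

x_1 = g(1.210000) = 1.809380
x_2 = g(1.809380) = 1.407016
x_3 = g(1.407016) = 1.658529
x_4 = g(1.658529) = 1.494069
x_5 = g(1.494069) = 1.598497
x_6 = g(1.598497) = 1.530936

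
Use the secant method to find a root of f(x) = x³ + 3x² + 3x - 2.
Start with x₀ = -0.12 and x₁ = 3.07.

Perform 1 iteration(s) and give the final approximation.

f(x) = x³ + 3x² + 3x - 2
x₀ = -0.12, x₁ = 3.07

Secant formula: x_{n+1} = x_n - f(x_n)(x_n - x_{n-1})/(f(x_n) - f(x_{n-1}))

Iteration 1:
  f(-0.120000) = -2.318528
  f(3.070000) = 64.419143
  x_2 = 3.070000 - 64.419143×(3.070000 - (-0.120000))/(64.419143 - (-2.318528))
       = -0.009176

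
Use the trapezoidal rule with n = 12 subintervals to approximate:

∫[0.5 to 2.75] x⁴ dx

f(x) = x⁴
a = 0.5, b = 2.75, n = 12
h = (b - a)/n = 0.187500

Trapezoidal rule: (h/2)[f(x₀) + 2f(x₁) + 2f(x₂) + ... + f(xₙ)]

x_0 = 0.5000, f(x_0) = 0.062500, coefficient = 1
x_1 = 0.6875, f(x_1) = 0.223404, coefficient = 2
x_2 = 0.8750, f(x_2) = 0.586182, coefficient = 2
x_3 = 1.0625, f(x_3) = 1.274429, coefficient = 2
x_4 = 1.2500, f(x_4) = 2.441406, coefficient = 2
x_5 = 1.4375, f(x_5) = 4.270035, coefficient = 2
x_6 = 1.6250, f(x_6) = 6.972900, coefficient = 2
x_7 = 1.8125, f(x_7) = 10.792252, coefficient = 2
x_8 = 2.0000, f(x_8) = 16.000000, coefficient = 2
x_9 = 2.1875, f(x_9) = 22.897720, coefficient = 2
x_10 = 2.3750, f(x_10) = 31.816650, coefficient = 2
x_11 = 2.5625, f(x_11) = 43.117691, coefficient = 2
x_12 = 2.7500, f(x_12) = 57.191406, coefficient = 1

I ≈ (0.187500/2) × 338.039246 = 31.691179
Exact value: 31.449023
Error: 0.242156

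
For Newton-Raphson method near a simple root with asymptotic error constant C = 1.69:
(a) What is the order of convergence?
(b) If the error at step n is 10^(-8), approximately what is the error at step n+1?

(a) Newton-Raphson has quadratic (order 2) convergence near simple roots.
    This means |e_{n+1}| ≈ C|e_n|².

(b) With |e_n| = 10^(-8) and C = 1.69:
    |e_{n+1}| ≈ 1.69 × (10^(-8))² = 1.69 × 10^(-16)

(a) 2 (quadratic); (b) |e_{n+1}| ≈ 1.690e-16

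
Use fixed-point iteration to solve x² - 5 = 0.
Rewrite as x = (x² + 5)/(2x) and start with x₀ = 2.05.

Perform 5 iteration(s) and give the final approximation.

Equation: x² - 5 = 0
Fixed-point form: x = (x² + 5)/(2x)
x₀ = 2.05

x_1 = g(2.050000) = 2.244512
x_2 = g(2.244512) = 2.236084
x_3 = g(2.236084) = 2.236068
x_4 = g(2.236068) = 2.236068
x_5 = g(2.236068) = 2.236068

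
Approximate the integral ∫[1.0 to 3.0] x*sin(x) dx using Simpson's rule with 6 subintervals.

f(x) = x*sin(x)
a = 1.0, b = 3.0, n = 6
h = (b - a)/n = 0.333333

Simpson's rule: (h/3)[f(x₀) + 4f(x₁) + 2f(x₂) + ... + f(xₙ)]

x_0 = 1.0000, f(x_0) = 0.841471, coefficient = 1
x_1 = 1.3333, f(x_1) = 1.295917, coefficient = 4
x_2 = 1.6667, f(x_2) = 1.659013, coefficient = 2
x_3 = 2.0000, f(x_3) = 1.818595, coefficient = 4
x_4 = 2.3333, f(x_4) = 1.687200, coefficient = 2
x_5 = 2.6667, f(x_5) = 1.219394, coefficient = 4
x_6 = 3.0000, f(x_6) = 0.423360, coefficient = 1

I ≈ (0.333333/3) × 25.292881 = 2.810320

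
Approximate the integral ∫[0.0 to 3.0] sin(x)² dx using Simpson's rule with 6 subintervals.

f(x) = sin(x)²
a = 0.0, b = 3.0, n = 6
h = (b - a)/n = 0.500000

Simpson's rule: (h/3)[f(x₀) + 4f(x₁) + 2f(x₂) + ... + f(xₙ)]

x_0 = 0.0000, f(x_0) = 0.000000, coefficient = 1
x_1 = 0.5000, f(x_1) = 0.229849, coefficient = 4
x_2 = 1.0000, f(x_2) = 0.708073, coefficient = 2
x_3 = 1.5000, f(x_3) = 0.994996, coefficient = 4
x_4 = 2.0000, f(x_4) = 0.826822, coefficient = 2
x_5 = 2.5000, f(x_5) = 0.358169, coefficient = 4
x_6 = 3.0000, f(x_6) = 0.019915, coefficient = 1

I ≈ (0.500000/3) × 9.421761 = 1.570294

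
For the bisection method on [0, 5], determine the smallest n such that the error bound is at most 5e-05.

We need (b-a)/2^n ≤ 5e-05
(5 - 0)/2^n ≤ 5e-05
5/2^n ≤ 5e-05
2^n ≥ 100000
n ≥ log₂(100000) = 16.61
n ≥ 17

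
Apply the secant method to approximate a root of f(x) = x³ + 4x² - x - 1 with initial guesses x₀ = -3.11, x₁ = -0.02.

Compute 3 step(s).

f(x) = x³ + 4x² - x - 1
x₀ = -3.11, x₁ = -0.02

Secant formula: x_{n+1} = x_n - f(x_n)(x_n - x_{n-1})/(f(x_n) - f(x_{n-1}))

Iteration 1:
  f(-3.110000) = 10.718169
  f(-0.020000) = -0.978408
  x_2 = -0.020000 - (-0.978408)×(-0.020000 - (-3.110000))/(-0.978408 - 10.718169)
       = -0.278476
Iteration 2:
  f(-0.020000) = -0.978408
  f(-0.278476) = -0.432925
  x_3 = -0.278476 - (-0.432925)×(-0.278476 - (-0.020000))/(-0.432925 - (-0.978408))
       = -0.483616
Iteration 3:
  f(-0.278476) = -0.432925
  f(-0.483616) = 0.306043
  x_4 = -0.483616 - 0.306043×(-0.483616 - (-0.278476))/(0.306043 - (-0.432925))
       = -0.398657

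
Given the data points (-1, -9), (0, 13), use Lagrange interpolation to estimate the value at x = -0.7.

Lagrange interpolation formula:
P(x) = Σ yᵢ × Lᵢ(x)
where Lᵢ(x) = Π_{j≠i} (x - xⱼ)/(xᵢ - xⱼ)

L_0(-0.7) = (-0.7 - 0)/(-1 - 0) = 0.700000
L_1(-0.7) = (-0.7 - (-1))/(0 - (-1)) = 0.300000

P(-0.7) = (-9)×L_0(-0.7) + 13×L_1(-0.7)
P(-0.7) = -2.400000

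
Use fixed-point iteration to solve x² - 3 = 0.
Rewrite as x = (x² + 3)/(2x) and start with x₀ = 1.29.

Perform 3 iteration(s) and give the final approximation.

Equation: x² - 3 = 0
Fixed-point form: x = (x² + 3)/(2x)
x₀ = 1.29

x_1 = g(1.290000) = 1.807791
x_2 = g(1.807791) = 1.733637
x_3 = g(1.733637) = 1.732052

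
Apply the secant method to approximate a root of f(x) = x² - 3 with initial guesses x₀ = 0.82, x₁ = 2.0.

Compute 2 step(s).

f(x) = x² - 3
x₀ = 0.82, x₁ = 2.0

Secant formula: x_{n+1} = x_n - f(x_n)(x_n - x_{n-1})/(f(x_n) - f(x_{n-1}))

Iteration 1:
  f(0.820000) = -2.327600
  f(2.000000) = 1.000000
  x_2 = 2.000000 - 1.000000×(2.000000 - 0.820000)/(1.000000 - (-2.327600))
       = 1.645390
Iteration 2:
  f(2.000000) = 1.000000
  f(1.645390) = -0.292692
  x_3 = 1.645390 - (-0.292692)×(1.645390 - 2.000000)/(-0.292692 - 1.000000)
       = 1.725681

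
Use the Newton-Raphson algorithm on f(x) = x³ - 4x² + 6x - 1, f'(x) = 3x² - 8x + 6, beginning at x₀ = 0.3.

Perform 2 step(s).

f(x) = x³ - 4x² + 6x - 1
f'(x) = 3x² - 8x + 6
x₀ = 0.3

Newton-Raphson formula: x_{n+1} = x_n - f(x_n)/f'(x_n)

Iteration 1:
  f(0.300000) = 0.467000
  f'(0.300000) = 3.870000
  x_1 = 0.300000 - 0.467000/3.870000 = 0.179328
Iteration 2:
  f(0.179328) = -0.046898
  f'(0.179328) = 4.661850
  x_2 = 0.179328 - (-0.046898)/4.661850 = 0.189388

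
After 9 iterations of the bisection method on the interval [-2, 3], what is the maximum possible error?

Bisection error bound: |error| ≤ (b-a)/2^n
|error| ≤ (3 - (-2))/2^9 = 5/2^9
|error| ≤ 0.0097656250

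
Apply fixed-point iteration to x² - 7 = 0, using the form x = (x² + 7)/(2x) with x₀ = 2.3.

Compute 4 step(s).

Equation: x² - 7 = 0
Fixed-point form: x = (x² + 7)/(2x)
x₀ = 2.3

x_1 = g(2.300000) = 2.671739
x_2 = g(2.671739) = 2.645878
x_3 = g(2.645878) = 2.645751
x_4 = g(2.645751) = 2.645751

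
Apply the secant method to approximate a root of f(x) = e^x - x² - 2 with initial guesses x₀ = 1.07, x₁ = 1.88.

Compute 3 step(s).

f(x) = e^x - x² - 2
x₀ = 1.07, x₁ = 1.88

Secant formula: x_{n+1} = x_n - f(x_n)(x_n - x_{n-1})/(f(x_n) - f(x_{n-1}))

Iteration 1:
  f(1.070000) = -0.229521
  f(1.880000) = 1.019105
  x_2 = 1.880000 - 1.019105×(1.880000 - 1.070000)/(1.019105 - (-0.229521))
       = 1.218893
Iteration 2:
  f(1.880000) = 1.019105
  f(1.218893) = -0.102260
  x_3 = 1.218893 - (-0.102260)×(1.218893 - 1.880000)/(-0.102260 - 1.019105)
       = 1.279181
Iteration 3:
  f(1.218893) = -0.102260
  f(1.279181) = -0.042609
  x_4 = 1.279181 - (-0.042609)×(1.279181 - 1.218893)/(-0.042609 - (-0.102260))
       = 1.322245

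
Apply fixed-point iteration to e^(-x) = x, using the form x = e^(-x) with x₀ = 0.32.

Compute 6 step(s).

Equation: e^(-x) = x
Fixed-point form: x = e^(-x)
x₀ = 0.32

x_1 = g(0.320000) = 0.726149
x_2 = g(0.726149) = 0.483768
x_3 = g(0.483768) = 0.616456
x_4 = g(0.616456) = 0.539854
x_5 = g(0.539854) = 0.582833
x_6 = g(0.582833) = 0.558314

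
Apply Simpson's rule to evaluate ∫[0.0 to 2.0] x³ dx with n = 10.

f(x) = x³
a = 0.0, b = 2.0, n = 10
h = (b - a)/n = 0.200000

Simpson's rule: (h/3)[f(x₀) + 4f(x₁) + 2f(x₂) + ... + f(xₙ)]

x_0 = 0.0000, f(x_0) = 0.000000, coefficient = 1
x_1 = 0.2000, f(x_1) = 0.008000, coefficient = 4
x_2 = 0.4000, f(x_2) = 0.064000, coefficient = 2
x_3 = 0.6000, f(x_3) = 0.216000, coefficient = 4
x_4 = 0.8000, f(x_4) = 0.512000, coefficient = 2
x_5 = 1.0000, f(x_5) = 1.000000, coefficient = 4
x_6 = 1.2000, f(x_6) = 1.728000, coefficient = 2
x_7 = 1.4000, f(x_7) = 2.744000, coefficient = 4
x_8 = 1.6000, f(x_8) = 4.096000, coefficient = 2
x_9 = 1.8000, f(x_9) = 5.832000, coefficient = 4
x_10 = 2.0000, f(x_10) = 8.000000, coefficient = 1

I ≈ (0.200000/3) × 60.000000 = 4.000000
Exact value: 4.000000
Error: 0.000000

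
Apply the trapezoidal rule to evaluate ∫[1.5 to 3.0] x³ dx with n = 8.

f(x) = x³
a = 1.5, b = 3.0, n = 8
h = (b - a)/n = 0.187500

Trapezoidal rule: (h/2)[f(x₀) + 2f(x₁) + 2f(x₂) + ... + f(xₙ)]

x_0 = 1.5000, f(x_0) = 3.375000, coefficient = 1
x_1 = 1.6875, f(x_1) = 4.805420, coefficient = 2
x_2 = 1.8750, f(x_2) = 6.591797, coefficient = 2
x_3 = 2.0625, f(x_3) = 8.773682, coefficient = 2
x_4 = 2.2500, f(x_4) = 11.390625, coefficient = 2
x_5 = 2.4375, f(x_5) = 14.482178, coefficient = 2
x_6 = 2.6250, f(x_6) = 18.087891, coefficient = 2
x_7 = 2.8125, f(x_7) = 22.247314, coefficient = 2
x_8 = 3.0000, f(x_8) = 27.000000, coefficient = 1

I ≈ (0.187500/2) × 203.132812 = 19.043701
Exact value: 18.984375
Error: 0.059326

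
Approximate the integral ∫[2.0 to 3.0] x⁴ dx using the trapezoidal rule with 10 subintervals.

f(x) = x⁴
a = 2.0, b = 3.0, n = 10
h = (b - a)/n = 0.100000

Trapezoidal rule: (h/2)[f(x₀) + 2f(x₁) + 2f(x₂) + ... + f(xₙ)]

x_0 = 2.0000, f(x_0) = 16.000000, coefficient = 1
x_1 = 2.1000, f(x_1) = 19.448100, coefficient = 2
x_2 = 2.2000, f(x_2) = 23.425600, coefficient = 2
x_3 = 2.3000, f(x_3) = 27.984100, coefficient = 2
x_4 = 2.4000, f(x_4) = 33.177600, coefficient = 2
x_5 = 2.5000, f(x_5) = 39.062500, coefficient = 2
x_6 = 2.6000, f(x_6) = 45.697600, coefficient = 2
x_7 = 2.7000, f(x_7) = 53.144100, coefficient = 2
x_8 = 2.8000, f(x_8) = 61.465600, coefficient = 2
x_9 = 2.9000, f(x_9) = 70.728100, coefficient = 2
x_10 = 3.0000, f(x_10) = 81.000000, coefficient = 1

I ≈ (0.100000/2) × 845.266600 = 42.263330
Exact value: 42.200000
Error: 0.063330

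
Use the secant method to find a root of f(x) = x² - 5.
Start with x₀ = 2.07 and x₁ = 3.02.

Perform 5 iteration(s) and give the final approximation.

f(x) = x² - 5
x₀ = 2.07, x₁ = 3.02

Secant formula: x_{n+1} = x_n - f(x_n)(x_n - x_{n-1})/(f(x_n) - f(x_{n-1}))

Iteration 1:
  f(2.070000) = -0.715100
  f(3.020000) = 4.120400
  x_2 = 3.020000 - 4.120400×(3.020000 - 2.070000)/(4.120400 - (-0.715100))
       = 2.210491
Iteration 2:
  f(3.020000) = 4.120400
  f(2.210491) = -0.113729
  x_3 = 2.210491 - (-0.113729)×(2.210491 - 3.020000)/(-0.113729 - 4.120400)
       = 2.232235
Iteration 3:
  f(2.210491) = -0.113729
  f(2.232235) = -0.017129
  x_4 = 2.232235 - (-0.017129)×(2.232235 - 2.210491)/(-0.017129 - (-0.113729))
       = 2.236090
Iteration 4:
  f(2.232235) = -0.017129
  f(2.236090) = 0.000099
  x_5 = 2.236090 - 0.000099×(2.236090 - 2.232235)/(0.000099 - (-0.017129))
       = 2.236068
Iteration 5:
  f(2.236090) = 0.000099
  f(2.236068) = 0.000000
  x_6 = 2.236068 - 0.000000×(2.236068 - 2.236090)/(0.000000 - 0.000099)
       = 2.236068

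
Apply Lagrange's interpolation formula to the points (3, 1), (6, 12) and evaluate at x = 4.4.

Lagrange interpolation formula:
P(x) = Σ yᵢ × Lᵢ(x)
where Lᵢ(x) = Π_{j≠i} (x - xⱼ)/(xᵢ - xⱼ)

L_0(4.4) = (4.4 - 6)/(3 - 6) = 0.533333
L_1(4.4) = (4.4 - 3)/(6 - 3) = 0.466667

P(4.4) = 1×L_0(4.4) + 12×L_1(4.4)
P(4.4) = 6.133333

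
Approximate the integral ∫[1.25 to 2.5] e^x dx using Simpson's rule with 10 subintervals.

f(x) = e^x
a = 1.25, b = 2.5, n = 10
h = (b - a)/n = 0.125000

Simpson's rule: (h/3)[f(x₀) + 4f(x₁) + 2f(x₂) + ... + f(xₙ)]

x_0 = 1.2500, f(x_0) = 3.490343, coefficient = 1
x_1 = 1.3750, f(x_1) = 3.955077, coefficient = 4
x_2 = 1.5000, f(x_2) = 4.481689, coefficient = 2
x_3 = 1.6250, f(x_3) = 5.078419, coefficient = 4
x_4 = 1.7500, f(x_4) = 5.754603, coefficient = 2
x_5 = 1.8750, f(x_5) = 6.520819, coefficient = 4
x_6 = 2.0000, f(x_6) = 7.389056, coefficient = 2
x_7 = 2.1250, f(x_7) = 8.372897, coefficient = 4
x_8 = 2.2500, f(x_8) = 9.487736, coefficient = 2
x_9 = 2.3750, f(x_9) = 10.751013, coefficient = 4
x_10 = 2.5000, f(x_10) = 12.182494, coefficient = 1

I ≈ (0.125000/3) × 208.611906 = 8.692163
Exact value: 8.692151
Error: 0.000012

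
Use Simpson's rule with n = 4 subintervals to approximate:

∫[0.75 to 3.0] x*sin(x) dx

f(x) = x*sin(x)
a = 0.75, b = 3.0, n = 4
h = (b - a)/n = 0.562500

Simpson's rule: (h/3)[f(x₀) + 4f(x₁) + 2f(x₂) + ... + f(xₙ)]

x_0 = 0.7500, f(x_0) = 0.511229, coefficient = 1
x_1 = 1.3125, f(x_1) = 1.268960, coefficient = 4
x_2 = 1.8750, f(x_2) = 1.788911, coefficient = 2
x_3 = 2.4375, f(x_3) = 1.577897, coefficient = 4
x_4 = 3.0000, f(x_4) = 0.423360, coefficient = 1

I ≈ (0.562500/3) × 15.899840 = 2.981220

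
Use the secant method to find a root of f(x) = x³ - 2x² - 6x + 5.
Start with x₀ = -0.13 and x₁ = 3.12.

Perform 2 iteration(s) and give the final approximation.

f(x) = x³ - 2x² - 6x + 5
x₀ = -0.13, x₁ = 3.12

Secant formula: x_{n+1} = x_n - f(x_n)(x_n - x_{n-1})/(f(x_n) - f(x_{n-1}))

Iteration 1:
  f(-0.130000) = 5.744003
  f(3.120000) = -2.817472
  x_2 = 3.120000 - (-2.817472)×(3.120000 - (-0.130000))/(-2.817472 - 5.744003)
       = 2.050467
Iteration 2:
  f(3.120000) = -2.817472
  f(2.050467) = -7.090617
  x_3 = 2.050467 - (-7.090617)×(2.050467 - 3.120000)/(-7.090617 - (-2.817472))
       = 3.825190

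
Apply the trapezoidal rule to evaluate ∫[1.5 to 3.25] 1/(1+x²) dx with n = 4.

f(x) = 1/(1+x²)
a = 1.5, b = 3.25, n = 4
h = (b - a)/n = 0.437500

Trapezoidal rule: (h/2)[f(x₀) + 2f(x₁) + 2f(x₂) + ... + f(xₙ)]

x_0 = 1.5000, f(x_0) = 0.307692, coefficient = 1
x_1 = 1.9375, f(x_1) = 0.210353, coefficient = 2
x_2 = 2.3750, f(x_2) = 0.150588, coefficient = 2
x_3 = 2.8125, f(x_3) = 0.112231, coefficient = 2
x_4 = 3.2500, f(x_4) = 0.086486, coefficient = 1

I ≈ (0.437500/2) × 1.340525 = 0.293240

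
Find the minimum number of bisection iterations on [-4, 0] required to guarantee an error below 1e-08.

We need (b-a)/2^n ≤ 1e-08
(0 - (-4))/2^n ≤ 1e-08
4/2^n ≤ 1e-08
2^n ≥ 400000000
n ≥ log₂(400000000) = 28.58
n ≥ 29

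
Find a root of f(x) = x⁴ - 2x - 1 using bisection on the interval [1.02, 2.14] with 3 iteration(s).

f(x) = x⁴ - 2x - 1
Initial interval: [1.02, 2.14]

Iteration 1:
  c_1 = (1.020000 + 2.140000)/2 = 1.580000
  f(c_1) = f(1.580000) = 2.072013
  f(a) × f(c) < 0, new interval: [1.020000, 1.580000]
Iteration 2:
  c_2 = (1.020000 + 1.580000)/2 = 1.300000
  f(c_2) = f(1.300000) = -0.743900
  f(a) × f(c) ≥ 0, new interval: [1.300000, 1.580000]
Iteration 3:
  c_3 = (1.300000 + 1.580000)/2 = 1.440000
  f(c_3) = f(1.440000) = 0.419817
  f(a) × f(c) < 0, new interval: [1.300000, 1.440000]

After 3 iteration(s), the approximation is c_3 = 1.440000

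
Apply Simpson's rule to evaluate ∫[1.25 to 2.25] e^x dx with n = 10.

f(x) = e^x
a = 1.25, b = 2.25, n = 10
h = (b - a)/n = 0.100000

Simpson's rule: (h/3)[f(x₀) + 4f(x₁) + 2f(x₂) + ... + f(xₙ)]

x_0 = 1.2500, f(x_0) = 3.490343, coefficient = 1
x_1 = 1.3500, f(x_1) = 3.857426, coefficient = 4
x_2 = 1.4500, f(x_2) = 4.263115, coefficient = 2
x_3 = 1.5500, f(x_3) = 4.711470, coefficient = 4
x_4 = 1.6500, f(x_4) = 5.206980, coefficient = 2
x_5 = 1.7500, f(x_5) = 5.754603, coefficient = 4
x_6 = 1.8500, f(x_6) = 6.359820, coefficient = 2
x_7 = 1.9500, f(x_7) = 7.028688, coefficient = 4
x_8 = 2.0500, f(x_8) = 7.767901, coefficient = 2
x_9 = 2.1500, f(x_9) = 8.584858, coefficient = 4
x_10 = 2.2500, f(x_10) = 9.487736, coefficient = 1

I ≈ (0.100000/3) × 179.921886 = 5.997396
Exact value: 5.997393
Error: 0.000003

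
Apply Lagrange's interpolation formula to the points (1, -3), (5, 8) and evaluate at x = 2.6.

Lagrange interpolation formula:
P(x) = Σ yᵢ × Lᵢ(x)
where Lᵢ(x) = Π_{j≠i} (x - xⱼ)/(xᵢ - xⱼ)

L_0(2.6) = (2.6 - 5)/(1 - 5) = 0.600000
L_1(2.6) = (2.6 - 1)/(5 - 1) = 0.400000

P(2.6) = (-3)×L_0(2.6) + 8×L_1(2.6)
P(2.6) = 1.400000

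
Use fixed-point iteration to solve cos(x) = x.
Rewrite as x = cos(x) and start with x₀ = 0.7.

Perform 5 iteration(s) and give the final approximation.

Equation: cos(x) = x
Fixed-point form: x = cos(x)
x₀ = 0.7

x_1 = g(0.700000) = 0.764842
x_2 = g(0.764842) = 0.721492
x_3 = g(0.721492) = 0.750821
x_4 = g(0.750821) = 0.731129
x_5 = g(0.731129) = 0.744421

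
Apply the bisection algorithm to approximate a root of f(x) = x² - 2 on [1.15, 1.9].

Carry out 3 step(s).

f(x) = x² - 2
Initial interval: [1.15, 1.9]

Iteration 1:
  c_1 = (1.150000 + 1.900000)/2 = 1.525000
  f(c_1) = f(1.525000) = 0.325625
  f(a) × f(c) < 0, new interval: [1.150000, 1.525000]
Iteration 2:
  c_2 = (1.150000 + 1.525000)/2 = 1.337500
  f(c_2) = f(1.337500) = -0.211094
  f(a) × f(c) ≥ 0, new interval: [1.337500, 1.525000]
Iteration 3:
  c_3 = (1.337500 + 1.525000)/2 = 1.431250
  f(c_3) = f(1.431250) = 0.048477
  f(a) × f(c) < 0, new interval: [1.337500, 1.431250]

After 3 iteration(s), the approximation is c_3 = 1.431250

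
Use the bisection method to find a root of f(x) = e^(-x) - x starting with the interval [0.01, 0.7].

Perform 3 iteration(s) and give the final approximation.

f(x) = e^(-x) - x
Initial interval: [0.01, 0.7]

Iteration 1:
  c_1 = (0.010000 + 0.700000)/2 = 0.355000
  f(c_1) = f(0.355000) = 0.346173
  f(a) × f(c) ≥ 0, new interval: [0.355000, 0.700000]
Iteration 2:
  c_2 = (0.355000 + 0.700000)/2 = 0.527500
  f(c_2) = f(0.527500) = 0.062578
  f(a) × f(c) ≥ 0, new interval: [0.527500, 0.700000]
Iteration 3:
  c_3 = (0.527500 + 0.700000)/2 = 0.613750
  f(c_3) = f(0.613750) = -0.072433
  f(a) × f(c) < 0, new interval: [0.527500, 0.613750]

After 3 iteration(s), the approximation is c_3 = 0.613750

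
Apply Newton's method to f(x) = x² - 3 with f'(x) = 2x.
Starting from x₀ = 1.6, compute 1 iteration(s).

f(x) = x² - 3
f'(x) = 2x
x₀ = 1.6

Newton-Raphson formula: x_{n+1} = x_n - f(x_n)/f'(x_n)

Iteration 1:
  f(1.600000) = -0.440000
  f'(1.600000) = 3.200000
  x_1 = 1.600000 - (-0.440000)/3.200000 = 1.737500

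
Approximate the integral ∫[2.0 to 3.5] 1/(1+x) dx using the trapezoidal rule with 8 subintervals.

f(x) = 1/(1+x)
a = 2.0, b = 3.5, n = 8
h = (b - a)/n = 0.187500

Trapezoidal rule: (h/2)[f(x₀) + 2f(x₁) + 2f(x₂) + ... + f(xₙ)]

x_0 = 2.0000, f(x_0) = 0.333333, coefficient = 1
x_1 = 2.1875, f(x_1) = 0.313725, coefficient = 2
x_2 = 2.3750, f(x_2) = 0.296296, coefficient = 2
x_3 = 2.5625, f(x_3) = 0.280702, coefficient = 2
x_4 = 2.7500, f(x_4) = 0.266667, coefficient = 2
x_5 = 2.9375, f(x_5) = 0.253968, coefficient = 2
x_6 = 3.1250, f(x_6) = 0.242424, coefficient = 2
x_7 = 3.3125, f(x_7) = 0.231884, coefficient = 2
x_8 = 3.5000, f(x_8) = 0.222222, coefficient = 1

I ≈ (0.187500/2) × 4.326889 = 0.405646
Exact value: 0.405465
Error: 0.000181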